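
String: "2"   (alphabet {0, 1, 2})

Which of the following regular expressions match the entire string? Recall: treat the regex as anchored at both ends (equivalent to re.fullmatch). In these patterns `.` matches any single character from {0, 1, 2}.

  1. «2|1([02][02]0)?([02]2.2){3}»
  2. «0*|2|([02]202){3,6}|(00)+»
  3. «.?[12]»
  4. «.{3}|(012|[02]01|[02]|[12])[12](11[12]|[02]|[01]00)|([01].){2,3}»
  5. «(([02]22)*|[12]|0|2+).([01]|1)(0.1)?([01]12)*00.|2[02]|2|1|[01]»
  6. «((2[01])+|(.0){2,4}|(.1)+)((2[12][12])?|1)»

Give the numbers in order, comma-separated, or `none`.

1, 2, 3, 5

1 → match
2 → match
3 → match
4 → no match
5 → match
6 → no match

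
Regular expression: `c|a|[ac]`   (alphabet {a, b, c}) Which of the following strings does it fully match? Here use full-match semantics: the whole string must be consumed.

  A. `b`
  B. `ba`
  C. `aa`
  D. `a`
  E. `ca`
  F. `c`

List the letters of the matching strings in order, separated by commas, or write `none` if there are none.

A → no match
B → no match
C → no match
D → match
E → no match
F → match

D, F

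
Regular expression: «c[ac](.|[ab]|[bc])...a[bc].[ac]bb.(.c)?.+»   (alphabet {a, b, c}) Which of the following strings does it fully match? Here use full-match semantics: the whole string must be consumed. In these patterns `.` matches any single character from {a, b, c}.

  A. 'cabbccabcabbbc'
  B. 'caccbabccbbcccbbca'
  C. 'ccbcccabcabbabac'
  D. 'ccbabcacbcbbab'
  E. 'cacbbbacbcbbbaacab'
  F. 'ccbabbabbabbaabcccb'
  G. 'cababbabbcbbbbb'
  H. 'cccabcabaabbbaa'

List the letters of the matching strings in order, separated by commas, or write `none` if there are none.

A → match
B → no match
C → match
D → match
E → match
F → match
G → match
H → match

A, C, D, E, F, G, H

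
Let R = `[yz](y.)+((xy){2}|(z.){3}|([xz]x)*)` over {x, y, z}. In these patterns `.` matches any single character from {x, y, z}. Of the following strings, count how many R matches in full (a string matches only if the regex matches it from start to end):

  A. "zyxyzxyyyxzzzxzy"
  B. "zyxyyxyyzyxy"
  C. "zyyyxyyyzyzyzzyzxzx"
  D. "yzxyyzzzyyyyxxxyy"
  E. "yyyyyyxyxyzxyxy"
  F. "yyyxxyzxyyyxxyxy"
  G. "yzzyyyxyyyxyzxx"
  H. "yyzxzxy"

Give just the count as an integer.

2

A → no match
B → no match
C → match
D → no match
E → match
F → no match
G → no match
H → no match
Total matched: 2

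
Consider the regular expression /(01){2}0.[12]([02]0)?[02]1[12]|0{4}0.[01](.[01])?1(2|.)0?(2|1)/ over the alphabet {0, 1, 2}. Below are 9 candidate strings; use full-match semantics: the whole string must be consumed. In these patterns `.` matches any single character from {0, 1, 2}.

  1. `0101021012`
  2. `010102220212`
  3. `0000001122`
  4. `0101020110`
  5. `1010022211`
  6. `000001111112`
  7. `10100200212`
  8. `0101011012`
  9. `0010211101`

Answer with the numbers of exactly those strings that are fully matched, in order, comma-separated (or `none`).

1. `0101021012` → match
2. `010102220212` → match
3. `0000001122` → match
4. `0101020110` → no match
5. `1010022211` → no match
6. `000001111112` → match
7. `10100200212` → no match
8. `0101011012` → match
9. `0010211101` → no match

1, 2, 3, 6, 8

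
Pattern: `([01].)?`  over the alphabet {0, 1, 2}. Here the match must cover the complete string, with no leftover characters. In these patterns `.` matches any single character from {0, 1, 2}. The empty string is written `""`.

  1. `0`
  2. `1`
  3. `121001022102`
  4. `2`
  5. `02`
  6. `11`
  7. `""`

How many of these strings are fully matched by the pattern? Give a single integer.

1. `0` → no match
2. `1` → no match
3. `121001022102` → no match
4. `2` → no match
5. `02` → match
6. `11` → match
7. `""` → match
Total matched: 3

3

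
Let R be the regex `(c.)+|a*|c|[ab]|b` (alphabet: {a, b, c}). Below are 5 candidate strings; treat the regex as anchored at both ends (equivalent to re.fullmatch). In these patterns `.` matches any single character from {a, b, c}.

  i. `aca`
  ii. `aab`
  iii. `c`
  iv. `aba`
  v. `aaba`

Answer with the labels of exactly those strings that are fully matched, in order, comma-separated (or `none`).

i → no match
ii → no match
iii → match
iv → no match
v → no match

iii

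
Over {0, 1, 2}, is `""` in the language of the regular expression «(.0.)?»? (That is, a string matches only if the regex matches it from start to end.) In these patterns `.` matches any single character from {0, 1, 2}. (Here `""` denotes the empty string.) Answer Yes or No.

Yes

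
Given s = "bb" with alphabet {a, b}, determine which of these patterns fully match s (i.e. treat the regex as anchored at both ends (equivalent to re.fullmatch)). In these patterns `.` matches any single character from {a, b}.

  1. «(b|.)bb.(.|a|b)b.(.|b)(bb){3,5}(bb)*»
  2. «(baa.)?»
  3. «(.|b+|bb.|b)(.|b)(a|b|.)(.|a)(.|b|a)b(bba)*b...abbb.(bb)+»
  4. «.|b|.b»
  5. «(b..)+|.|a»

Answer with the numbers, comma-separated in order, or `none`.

4

1 → no match
2 → no match
3 → no match
4 → match
5 → no match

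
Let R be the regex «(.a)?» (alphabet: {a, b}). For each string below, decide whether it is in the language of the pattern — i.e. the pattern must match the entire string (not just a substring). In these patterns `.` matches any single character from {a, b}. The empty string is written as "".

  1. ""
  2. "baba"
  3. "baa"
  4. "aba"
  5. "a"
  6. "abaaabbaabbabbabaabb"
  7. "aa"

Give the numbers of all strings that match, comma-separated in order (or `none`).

1, 7

1. "" → match
2. "baba" → no match
3. "baa" → no match
4. "aba" → no match
5. "a" → no match
6 → no match
7. "aa" → match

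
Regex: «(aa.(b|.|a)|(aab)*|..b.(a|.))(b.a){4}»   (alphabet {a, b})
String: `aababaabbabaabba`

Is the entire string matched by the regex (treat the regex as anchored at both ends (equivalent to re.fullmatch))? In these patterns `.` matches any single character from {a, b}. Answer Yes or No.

Yes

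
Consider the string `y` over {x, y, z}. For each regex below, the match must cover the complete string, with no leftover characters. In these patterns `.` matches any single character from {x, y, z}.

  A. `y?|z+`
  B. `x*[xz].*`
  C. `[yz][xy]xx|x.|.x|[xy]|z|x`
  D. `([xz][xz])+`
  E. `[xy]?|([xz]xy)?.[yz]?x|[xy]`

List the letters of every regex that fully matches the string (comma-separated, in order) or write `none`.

A → match
B → no match
C → match
D → no match
E → match

A, C, E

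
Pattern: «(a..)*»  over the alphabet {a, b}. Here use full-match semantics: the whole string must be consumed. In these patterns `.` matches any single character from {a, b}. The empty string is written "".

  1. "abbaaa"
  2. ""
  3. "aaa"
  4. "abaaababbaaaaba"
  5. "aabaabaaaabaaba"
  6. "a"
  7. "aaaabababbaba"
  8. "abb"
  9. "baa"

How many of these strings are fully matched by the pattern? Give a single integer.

6

1 → match
2 → match
3 → match
4 → match
5 → match
6 → no match
7 → no match
8 → match
9 → no match
Total matched: 6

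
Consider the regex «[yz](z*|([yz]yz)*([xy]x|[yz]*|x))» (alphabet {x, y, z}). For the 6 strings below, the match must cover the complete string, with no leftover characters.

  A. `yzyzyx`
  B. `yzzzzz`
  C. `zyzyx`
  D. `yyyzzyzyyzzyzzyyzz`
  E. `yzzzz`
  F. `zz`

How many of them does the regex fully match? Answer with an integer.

5

A → match
B → match
C → no match
D → match
E → match
F → match
Total matched: 5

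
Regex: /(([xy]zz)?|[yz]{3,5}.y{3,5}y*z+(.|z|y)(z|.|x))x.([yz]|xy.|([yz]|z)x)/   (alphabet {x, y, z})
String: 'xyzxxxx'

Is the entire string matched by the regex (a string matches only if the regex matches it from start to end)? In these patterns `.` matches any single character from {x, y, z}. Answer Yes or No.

No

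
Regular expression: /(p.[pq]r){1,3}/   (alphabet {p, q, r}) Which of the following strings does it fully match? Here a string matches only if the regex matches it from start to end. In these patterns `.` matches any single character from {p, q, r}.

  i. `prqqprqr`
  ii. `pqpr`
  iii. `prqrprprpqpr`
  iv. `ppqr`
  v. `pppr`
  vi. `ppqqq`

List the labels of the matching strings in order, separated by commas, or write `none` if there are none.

i. `prqqprqr` → no match
ii. `pqpr` → match
iii. `prqrprprpqpr` → match
iv. `ppqr` → match
v. `pppr` → match
vi. `ppqqq` → no match — must end with `r`

ii, iii, iv, v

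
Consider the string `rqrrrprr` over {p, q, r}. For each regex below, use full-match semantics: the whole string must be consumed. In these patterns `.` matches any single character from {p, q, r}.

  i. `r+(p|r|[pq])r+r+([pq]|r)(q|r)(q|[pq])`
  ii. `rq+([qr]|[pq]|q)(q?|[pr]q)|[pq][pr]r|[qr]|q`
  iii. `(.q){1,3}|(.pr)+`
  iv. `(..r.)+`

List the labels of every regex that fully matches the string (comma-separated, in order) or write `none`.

i → no match
ii → no match
iii → no match
iv → match

iv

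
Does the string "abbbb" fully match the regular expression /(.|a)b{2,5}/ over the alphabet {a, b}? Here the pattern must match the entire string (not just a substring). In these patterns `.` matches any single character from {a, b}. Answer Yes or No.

Yes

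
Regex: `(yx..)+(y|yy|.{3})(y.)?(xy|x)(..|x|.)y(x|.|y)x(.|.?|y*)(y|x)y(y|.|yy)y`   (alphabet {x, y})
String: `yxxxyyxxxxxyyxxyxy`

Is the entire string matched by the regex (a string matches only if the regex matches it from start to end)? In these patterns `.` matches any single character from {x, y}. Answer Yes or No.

No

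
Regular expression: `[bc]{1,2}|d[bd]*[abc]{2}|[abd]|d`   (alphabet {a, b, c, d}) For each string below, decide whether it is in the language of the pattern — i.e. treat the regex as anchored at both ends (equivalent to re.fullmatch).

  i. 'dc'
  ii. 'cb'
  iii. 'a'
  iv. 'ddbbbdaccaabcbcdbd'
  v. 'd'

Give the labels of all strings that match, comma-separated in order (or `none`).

ii, iii, v

i. 'dc' → no match
ii. 'cb' → match
iii. 'a' → match
iv → no match
v. 'd' → match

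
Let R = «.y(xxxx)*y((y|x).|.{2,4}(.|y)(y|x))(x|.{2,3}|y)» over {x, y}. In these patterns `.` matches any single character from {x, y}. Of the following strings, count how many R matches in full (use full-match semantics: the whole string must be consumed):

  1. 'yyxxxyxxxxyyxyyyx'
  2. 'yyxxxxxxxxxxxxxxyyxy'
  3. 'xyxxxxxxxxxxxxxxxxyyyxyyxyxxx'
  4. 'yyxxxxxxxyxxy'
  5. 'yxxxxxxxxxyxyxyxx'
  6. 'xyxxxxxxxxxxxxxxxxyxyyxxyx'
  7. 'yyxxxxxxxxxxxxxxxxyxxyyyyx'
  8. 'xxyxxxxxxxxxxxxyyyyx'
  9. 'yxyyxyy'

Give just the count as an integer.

1 → no match
2 → no match
3 → no match
4 → no match
5 → no match
6 → match
7 → match
8 → no match
9 → no match
Total matched: 2

2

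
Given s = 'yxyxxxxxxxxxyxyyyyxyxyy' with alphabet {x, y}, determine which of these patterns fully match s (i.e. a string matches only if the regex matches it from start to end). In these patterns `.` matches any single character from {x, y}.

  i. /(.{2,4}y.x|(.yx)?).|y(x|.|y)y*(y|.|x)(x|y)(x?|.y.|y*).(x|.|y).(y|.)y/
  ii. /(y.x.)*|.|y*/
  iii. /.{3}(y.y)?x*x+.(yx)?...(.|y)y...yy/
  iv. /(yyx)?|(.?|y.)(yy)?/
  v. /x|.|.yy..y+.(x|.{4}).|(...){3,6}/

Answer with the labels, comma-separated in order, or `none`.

i → no match
ii → no match
iii → match
iv → no match
v → no match

iii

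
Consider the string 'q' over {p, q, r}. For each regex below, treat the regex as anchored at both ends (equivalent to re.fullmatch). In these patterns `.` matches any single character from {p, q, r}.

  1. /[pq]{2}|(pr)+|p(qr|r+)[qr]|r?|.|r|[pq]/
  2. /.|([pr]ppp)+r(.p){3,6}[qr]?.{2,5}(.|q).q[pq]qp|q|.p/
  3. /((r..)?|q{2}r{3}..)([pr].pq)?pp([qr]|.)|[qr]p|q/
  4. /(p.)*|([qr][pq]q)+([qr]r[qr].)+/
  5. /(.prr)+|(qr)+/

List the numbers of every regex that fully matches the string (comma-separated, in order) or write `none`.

1, 2, 3

1 → match
2 → match
3 → match
4 → no match
5 → no match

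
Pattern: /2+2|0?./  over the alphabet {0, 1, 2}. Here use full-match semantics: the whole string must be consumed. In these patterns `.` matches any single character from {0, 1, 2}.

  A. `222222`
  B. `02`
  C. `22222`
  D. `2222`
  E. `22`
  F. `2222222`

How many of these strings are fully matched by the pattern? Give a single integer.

A. `222222` → match
B. `02` → match
C. `22222` → match
D. `2222` → match
E. `22` → match
F. `2222222` → match
Total matched: 6

6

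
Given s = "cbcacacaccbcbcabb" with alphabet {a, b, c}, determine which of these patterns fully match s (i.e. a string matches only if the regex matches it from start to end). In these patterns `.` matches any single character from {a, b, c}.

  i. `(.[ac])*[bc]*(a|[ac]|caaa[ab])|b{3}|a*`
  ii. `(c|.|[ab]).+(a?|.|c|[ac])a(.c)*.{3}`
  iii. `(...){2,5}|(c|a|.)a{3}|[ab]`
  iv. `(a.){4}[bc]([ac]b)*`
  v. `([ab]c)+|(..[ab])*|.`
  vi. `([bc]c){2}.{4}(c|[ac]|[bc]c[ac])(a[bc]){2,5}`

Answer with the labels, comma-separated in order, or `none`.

ii

i → no match
ii → match
iii → no match
iv → no match — must start with "a"
v → no match
vi → no match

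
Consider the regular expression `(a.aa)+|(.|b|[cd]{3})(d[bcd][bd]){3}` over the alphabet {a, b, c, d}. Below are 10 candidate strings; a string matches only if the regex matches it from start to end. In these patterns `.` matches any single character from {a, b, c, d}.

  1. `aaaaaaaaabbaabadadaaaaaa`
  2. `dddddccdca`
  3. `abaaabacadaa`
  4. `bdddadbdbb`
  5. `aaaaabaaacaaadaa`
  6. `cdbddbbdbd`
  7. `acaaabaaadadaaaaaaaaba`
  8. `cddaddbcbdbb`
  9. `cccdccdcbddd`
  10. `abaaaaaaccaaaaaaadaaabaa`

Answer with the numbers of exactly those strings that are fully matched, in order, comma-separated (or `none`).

5, 6

1 → no match
2 → no match
3 → no match
4 → no match
5 → match
6 → match
7 → no match
8 → no match
9 → no match
10 → no match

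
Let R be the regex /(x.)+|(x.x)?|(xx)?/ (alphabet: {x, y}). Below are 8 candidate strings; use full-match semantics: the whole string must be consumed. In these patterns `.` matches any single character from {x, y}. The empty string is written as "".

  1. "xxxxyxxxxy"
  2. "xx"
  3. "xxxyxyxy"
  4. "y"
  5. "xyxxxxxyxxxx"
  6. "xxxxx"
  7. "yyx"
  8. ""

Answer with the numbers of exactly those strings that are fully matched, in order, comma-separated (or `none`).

1 → no match
2 → match
3 → match
4 → no match
5 → match
6 → no match
7 → no match
8 → match

2, 3, 5, 8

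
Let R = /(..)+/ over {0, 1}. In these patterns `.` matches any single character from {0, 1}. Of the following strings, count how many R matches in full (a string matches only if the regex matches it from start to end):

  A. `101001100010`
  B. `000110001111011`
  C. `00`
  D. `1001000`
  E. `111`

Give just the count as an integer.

2

A. `101001100010` → match
B → no match
C. `00` → match
D. `1001000` → no match
E. `111` → no match
Total matched: 2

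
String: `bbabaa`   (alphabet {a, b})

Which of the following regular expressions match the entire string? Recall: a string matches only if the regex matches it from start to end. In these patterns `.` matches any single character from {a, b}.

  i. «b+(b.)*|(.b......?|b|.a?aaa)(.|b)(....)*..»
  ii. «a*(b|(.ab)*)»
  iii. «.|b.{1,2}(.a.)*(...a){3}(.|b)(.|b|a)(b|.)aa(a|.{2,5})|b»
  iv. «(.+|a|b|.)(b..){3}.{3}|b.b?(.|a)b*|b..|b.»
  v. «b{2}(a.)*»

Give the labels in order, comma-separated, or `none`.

i → no match
ii → no match
iii → no match
iv → no match
v → match

v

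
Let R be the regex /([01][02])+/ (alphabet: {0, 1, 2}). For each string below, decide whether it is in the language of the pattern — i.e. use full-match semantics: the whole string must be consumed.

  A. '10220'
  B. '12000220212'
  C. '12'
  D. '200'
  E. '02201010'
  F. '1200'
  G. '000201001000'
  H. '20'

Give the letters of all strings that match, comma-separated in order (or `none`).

A. '10220' → no match
B. '12000220212' → no match
C. '12' → match
D. '200' → no match
E. '02201010' → no match
F. '1200' → match
G. '000201001000' → no match
H. '20' → no match

C, F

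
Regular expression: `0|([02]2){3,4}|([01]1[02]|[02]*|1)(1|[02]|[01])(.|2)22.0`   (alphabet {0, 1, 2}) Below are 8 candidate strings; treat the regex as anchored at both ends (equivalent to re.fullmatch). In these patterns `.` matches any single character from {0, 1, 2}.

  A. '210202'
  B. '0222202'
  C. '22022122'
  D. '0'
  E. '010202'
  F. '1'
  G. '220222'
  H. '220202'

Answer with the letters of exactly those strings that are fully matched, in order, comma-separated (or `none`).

A → no match
B → no match
C → no match
D → match
E → no match
F → no match
G → match
H → match

D, G, H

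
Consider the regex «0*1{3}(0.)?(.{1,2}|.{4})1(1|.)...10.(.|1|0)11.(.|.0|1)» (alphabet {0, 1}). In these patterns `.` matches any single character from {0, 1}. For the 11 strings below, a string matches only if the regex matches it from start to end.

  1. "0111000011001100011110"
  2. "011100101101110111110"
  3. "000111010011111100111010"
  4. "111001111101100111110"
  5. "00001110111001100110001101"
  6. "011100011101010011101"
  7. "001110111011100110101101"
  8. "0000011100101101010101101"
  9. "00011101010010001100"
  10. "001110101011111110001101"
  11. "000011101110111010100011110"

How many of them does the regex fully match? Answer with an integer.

1 → match
2 → match
3 → match
4 → match
5 → match
6 → match
7 → match
8 → match
9 → match
10 → match
11 → match
Total matched: 11

11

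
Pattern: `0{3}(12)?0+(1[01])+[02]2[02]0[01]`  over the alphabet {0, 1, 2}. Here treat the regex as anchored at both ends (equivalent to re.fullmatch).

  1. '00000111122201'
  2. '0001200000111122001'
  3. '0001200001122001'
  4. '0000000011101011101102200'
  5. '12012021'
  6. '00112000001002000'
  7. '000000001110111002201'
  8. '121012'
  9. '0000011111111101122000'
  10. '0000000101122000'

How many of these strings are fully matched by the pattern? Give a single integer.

1 → match
2 → match
3 → match
4 → match
5 → no match — must start with '0'
6 → no match
7 → match
8 → no match — must start with '0'
9 → match
10 → match
Total matched: 7

7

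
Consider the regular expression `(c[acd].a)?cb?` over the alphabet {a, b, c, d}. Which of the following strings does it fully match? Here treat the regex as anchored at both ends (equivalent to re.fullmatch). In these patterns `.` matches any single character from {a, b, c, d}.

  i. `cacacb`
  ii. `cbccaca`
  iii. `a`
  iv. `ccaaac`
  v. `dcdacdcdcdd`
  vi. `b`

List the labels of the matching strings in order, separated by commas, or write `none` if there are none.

i

i → match
ii → no match
iii → no match
iv → no match
v → no match
vi → no match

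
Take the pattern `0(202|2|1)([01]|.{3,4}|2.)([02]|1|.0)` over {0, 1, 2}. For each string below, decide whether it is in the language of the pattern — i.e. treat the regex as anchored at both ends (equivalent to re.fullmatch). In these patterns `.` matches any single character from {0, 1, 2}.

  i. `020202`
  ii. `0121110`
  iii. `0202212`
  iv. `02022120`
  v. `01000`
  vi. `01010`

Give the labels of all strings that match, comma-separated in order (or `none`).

i. `020202` → match
ii. `0121110` → match
iii. `0202212` → match
iv. `02022120` → match
v. `01000` → match
vi. `01010` → match

i, ii, iii, iv, v, vi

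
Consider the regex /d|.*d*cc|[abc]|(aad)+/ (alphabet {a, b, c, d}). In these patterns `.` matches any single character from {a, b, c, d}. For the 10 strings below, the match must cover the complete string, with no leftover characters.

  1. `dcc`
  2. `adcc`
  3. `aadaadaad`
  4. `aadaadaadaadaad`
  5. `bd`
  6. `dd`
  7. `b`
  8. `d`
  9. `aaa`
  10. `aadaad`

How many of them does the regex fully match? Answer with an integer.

1. `dcc` → match
2. `adcc` → match
3. `aadaadaad` → match
4 → match
5. `bd` → no match
6. `dd` → no match
7. `b` → match
8. `d` → match
9. `aaa` → no match
10. `aadaad` → match
Total matched: 7

7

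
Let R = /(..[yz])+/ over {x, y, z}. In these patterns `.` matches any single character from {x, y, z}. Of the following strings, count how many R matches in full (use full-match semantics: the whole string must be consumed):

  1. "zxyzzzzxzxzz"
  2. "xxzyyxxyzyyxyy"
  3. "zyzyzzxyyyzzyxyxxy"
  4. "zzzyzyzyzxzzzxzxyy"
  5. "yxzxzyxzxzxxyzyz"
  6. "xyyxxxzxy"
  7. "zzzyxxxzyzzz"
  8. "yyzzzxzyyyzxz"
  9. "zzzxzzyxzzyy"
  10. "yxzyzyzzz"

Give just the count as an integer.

5

1. "zxyzzzzxzxzz" → match
2 → no match
3 → match
4 → match
5 → no match
6. "xyyxxxzxy" → no match
7. "zzzyxxxzyzzz" → no match
8 → no match
9. "zzzxzzyxzzyy" → match
10. "yxzyzyzzz" → match
Total matched: 5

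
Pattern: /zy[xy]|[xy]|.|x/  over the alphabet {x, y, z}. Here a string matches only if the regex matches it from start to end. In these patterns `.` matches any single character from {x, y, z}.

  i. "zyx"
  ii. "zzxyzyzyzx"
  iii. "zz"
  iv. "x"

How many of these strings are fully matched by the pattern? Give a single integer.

2

i → match
ii → no match
iii → no match
iv → match
Total matched: 2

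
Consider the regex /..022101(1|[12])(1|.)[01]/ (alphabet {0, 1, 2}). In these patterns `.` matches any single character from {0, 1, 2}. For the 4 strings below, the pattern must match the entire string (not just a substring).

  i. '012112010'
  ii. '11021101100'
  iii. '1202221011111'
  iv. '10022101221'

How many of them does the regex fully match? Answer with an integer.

i → no match
ii → no match
iii → no match
iv → match
Total matched: 1

1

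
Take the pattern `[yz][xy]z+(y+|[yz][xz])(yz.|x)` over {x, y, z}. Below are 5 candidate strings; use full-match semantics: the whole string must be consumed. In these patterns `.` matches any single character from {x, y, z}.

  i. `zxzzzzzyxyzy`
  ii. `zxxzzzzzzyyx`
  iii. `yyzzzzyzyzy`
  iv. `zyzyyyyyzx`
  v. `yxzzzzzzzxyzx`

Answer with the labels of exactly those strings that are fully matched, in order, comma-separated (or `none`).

i, iii, iv, v

i. `zxzzzzzyxyzy` → match
ii. `zxxzzzzzzyyx` → no match
iii. `yyzzzzyzyzy` → match
iv. `zyzyyyyyzx` → match
v → match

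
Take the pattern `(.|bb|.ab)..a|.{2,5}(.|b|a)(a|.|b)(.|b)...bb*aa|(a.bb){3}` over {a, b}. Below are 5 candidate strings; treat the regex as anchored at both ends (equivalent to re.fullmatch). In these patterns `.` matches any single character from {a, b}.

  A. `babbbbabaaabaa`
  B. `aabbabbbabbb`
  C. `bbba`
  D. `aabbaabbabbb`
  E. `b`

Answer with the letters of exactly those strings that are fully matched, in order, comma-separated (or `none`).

A, B, C, D

A → match
B → match
C → match
D → match
E → no match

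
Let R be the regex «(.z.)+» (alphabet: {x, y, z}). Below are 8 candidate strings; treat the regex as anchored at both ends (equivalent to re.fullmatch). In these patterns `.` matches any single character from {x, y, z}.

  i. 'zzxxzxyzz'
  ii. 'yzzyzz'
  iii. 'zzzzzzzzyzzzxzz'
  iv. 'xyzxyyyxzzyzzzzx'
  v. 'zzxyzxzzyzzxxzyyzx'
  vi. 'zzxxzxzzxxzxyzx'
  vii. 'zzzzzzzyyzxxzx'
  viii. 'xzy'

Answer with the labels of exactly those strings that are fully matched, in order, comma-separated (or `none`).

i, ii, iii, v, vi, viii

i → match
ii → match
iii → match
iv → no match
v → match
vi → match
vii → no match
viii → match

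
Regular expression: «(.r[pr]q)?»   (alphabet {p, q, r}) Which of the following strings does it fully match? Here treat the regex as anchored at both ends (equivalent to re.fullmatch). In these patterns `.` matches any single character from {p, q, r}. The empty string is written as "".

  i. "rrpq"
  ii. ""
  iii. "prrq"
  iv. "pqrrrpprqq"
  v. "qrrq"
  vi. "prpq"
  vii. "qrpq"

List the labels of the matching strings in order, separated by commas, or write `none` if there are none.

i, ii, iii, v, vi, vii

i. "rrpq" → match
ii. "" → match
iii. "prrq" → match
iv. "pqrrrpprqq" → no match
v. "qrrq" → match
vi. "prpq" → match
vii. "qrpq" → match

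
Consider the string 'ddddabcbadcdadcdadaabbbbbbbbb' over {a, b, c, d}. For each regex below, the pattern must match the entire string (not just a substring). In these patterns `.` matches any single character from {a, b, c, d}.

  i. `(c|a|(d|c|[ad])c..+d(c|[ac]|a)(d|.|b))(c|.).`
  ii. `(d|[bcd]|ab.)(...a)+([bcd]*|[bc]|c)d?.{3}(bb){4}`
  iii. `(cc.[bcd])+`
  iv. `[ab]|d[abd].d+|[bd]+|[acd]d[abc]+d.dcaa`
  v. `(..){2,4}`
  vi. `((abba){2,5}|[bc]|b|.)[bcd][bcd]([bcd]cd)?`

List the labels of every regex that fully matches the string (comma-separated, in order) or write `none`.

ii

i → no match
ii → match
iii → no match — must start with 'cc'
iv → no match
v → no match
vi → no match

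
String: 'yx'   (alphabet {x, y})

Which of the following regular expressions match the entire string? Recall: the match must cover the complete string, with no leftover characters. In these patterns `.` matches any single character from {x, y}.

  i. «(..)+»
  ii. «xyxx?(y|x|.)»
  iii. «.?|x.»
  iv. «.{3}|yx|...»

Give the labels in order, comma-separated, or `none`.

i, iv

i → match
ii → no match — must start with 'xyx'
iii → no match
iv → match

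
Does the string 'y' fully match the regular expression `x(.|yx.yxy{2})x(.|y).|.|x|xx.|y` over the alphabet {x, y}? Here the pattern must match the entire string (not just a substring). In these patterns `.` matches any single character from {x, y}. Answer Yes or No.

Yes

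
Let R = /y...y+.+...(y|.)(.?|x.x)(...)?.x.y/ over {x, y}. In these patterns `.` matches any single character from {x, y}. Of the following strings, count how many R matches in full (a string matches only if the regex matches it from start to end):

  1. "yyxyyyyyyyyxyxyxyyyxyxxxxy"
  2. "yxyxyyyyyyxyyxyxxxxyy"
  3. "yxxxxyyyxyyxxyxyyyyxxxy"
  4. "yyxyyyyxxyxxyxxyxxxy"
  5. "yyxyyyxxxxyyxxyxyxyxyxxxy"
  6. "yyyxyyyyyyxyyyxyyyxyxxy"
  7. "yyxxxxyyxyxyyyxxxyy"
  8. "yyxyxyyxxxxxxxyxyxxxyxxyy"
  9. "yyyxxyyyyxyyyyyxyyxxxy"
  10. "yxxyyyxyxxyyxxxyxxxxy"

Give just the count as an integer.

1 → match
2 → match
3 → no match
4 → match
5 → match
6 → match
7 → no match
8 → no match
9 → no match
10 → match
Total matched: 6

6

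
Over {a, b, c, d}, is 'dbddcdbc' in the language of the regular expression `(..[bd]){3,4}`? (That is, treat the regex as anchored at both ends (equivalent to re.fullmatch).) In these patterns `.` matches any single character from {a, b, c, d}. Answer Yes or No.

No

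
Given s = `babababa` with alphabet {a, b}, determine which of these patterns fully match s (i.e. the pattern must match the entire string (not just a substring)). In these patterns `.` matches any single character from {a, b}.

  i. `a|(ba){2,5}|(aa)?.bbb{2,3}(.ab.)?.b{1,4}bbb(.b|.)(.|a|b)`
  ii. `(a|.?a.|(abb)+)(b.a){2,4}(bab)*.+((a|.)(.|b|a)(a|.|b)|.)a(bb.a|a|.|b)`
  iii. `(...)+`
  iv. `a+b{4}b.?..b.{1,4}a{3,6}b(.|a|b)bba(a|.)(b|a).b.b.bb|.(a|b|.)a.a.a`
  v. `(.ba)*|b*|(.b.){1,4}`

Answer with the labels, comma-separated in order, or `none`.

i → match
ii → no match
iii → no match
iv → no match
v → no match

i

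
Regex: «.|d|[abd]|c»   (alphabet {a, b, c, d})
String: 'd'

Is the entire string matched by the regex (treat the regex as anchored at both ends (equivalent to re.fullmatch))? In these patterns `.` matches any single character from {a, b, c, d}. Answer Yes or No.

Yes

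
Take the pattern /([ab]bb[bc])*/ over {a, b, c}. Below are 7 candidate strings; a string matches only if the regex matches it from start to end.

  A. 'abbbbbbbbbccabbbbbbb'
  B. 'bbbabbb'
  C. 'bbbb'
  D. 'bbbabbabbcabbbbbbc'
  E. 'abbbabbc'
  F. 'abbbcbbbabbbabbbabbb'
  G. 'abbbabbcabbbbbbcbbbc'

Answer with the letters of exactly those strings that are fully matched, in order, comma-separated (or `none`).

C, E, G

A → no match
B → no match
C → match
D → no match
E → match
F → no match
G → match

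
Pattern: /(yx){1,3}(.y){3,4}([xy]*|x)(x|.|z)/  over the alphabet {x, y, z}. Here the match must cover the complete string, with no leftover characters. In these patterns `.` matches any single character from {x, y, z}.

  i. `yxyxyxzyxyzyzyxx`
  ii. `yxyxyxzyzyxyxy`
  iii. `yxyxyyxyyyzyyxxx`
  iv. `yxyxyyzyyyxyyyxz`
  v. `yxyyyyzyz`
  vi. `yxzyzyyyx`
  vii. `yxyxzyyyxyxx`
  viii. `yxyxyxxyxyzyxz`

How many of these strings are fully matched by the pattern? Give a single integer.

8

i → match
ii → match
iii → match
iv → match
v → match
vi → match
vii → match
viii → match
Total matched: 8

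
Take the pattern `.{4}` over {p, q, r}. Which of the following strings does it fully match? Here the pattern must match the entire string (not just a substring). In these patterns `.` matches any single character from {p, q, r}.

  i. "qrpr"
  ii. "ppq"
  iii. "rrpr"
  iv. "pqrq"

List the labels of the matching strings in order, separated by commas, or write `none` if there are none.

i, iii, iv

i. "qrpr" → match
ii. "ppq" → no match
iii. "rrpr" → match
iv. "pqrq" → match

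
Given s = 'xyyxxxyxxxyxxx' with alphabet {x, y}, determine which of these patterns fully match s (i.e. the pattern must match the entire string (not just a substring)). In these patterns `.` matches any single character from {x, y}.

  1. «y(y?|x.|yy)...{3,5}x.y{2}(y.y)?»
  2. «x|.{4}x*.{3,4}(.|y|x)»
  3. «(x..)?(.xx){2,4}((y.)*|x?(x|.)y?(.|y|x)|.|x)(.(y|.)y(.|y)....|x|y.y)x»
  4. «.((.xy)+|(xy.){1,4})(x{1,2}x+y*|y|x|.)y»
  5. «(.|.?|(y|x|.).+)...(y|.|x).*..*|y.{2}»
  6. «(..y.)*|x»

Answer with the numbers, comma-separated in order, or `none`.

1 → no match — must start with 'y'
2 → no match
3 → match
4 → no match — must end with 'y'
5 → match
6 → no match

3, 5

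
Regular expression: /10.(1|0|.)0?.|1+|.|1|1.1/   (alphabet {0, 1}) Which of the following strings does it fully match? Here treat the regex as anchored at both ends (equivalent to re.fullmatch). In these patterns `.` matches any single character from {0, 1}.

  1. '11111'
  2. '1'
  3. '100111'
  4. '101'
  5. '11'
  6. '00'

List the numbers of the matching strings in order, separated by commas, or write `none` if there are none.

1 → match
2 → match
3 → no match
4 → match
5 → match
6 → no match

1, 2, 4, 5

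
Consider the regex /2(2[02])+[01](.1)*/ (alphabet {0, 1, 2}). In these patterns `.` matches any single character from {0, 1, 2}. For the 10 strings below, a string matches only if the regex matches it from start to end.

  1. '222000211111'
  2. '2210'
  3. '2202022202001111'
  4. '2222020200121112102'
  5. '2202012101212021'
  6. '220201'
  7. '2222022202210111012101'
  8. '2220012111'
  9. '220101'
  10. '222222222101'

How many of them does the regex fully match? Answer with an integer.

6

1. '222000211111' → no match
2. '2210' → no match
3 → match
4 → no match
5 → no match
6. '220201' → match
7 → match
8. '2220012111' → match
9. '220101' → match
10. '222222222101' → match
Total matched: 6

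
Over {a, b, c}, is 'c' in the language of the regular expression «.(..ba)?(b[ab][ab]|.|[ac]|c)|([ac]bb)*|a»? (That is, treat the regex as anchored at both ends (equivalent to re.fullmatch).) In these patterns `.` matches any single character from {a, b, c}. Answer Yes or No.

No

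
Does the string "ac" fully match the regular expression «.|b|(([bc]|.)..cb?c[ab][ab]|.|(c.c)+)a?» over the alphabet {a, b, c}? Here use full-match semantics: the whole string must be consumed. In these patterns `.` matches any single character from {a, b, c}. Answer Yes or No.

No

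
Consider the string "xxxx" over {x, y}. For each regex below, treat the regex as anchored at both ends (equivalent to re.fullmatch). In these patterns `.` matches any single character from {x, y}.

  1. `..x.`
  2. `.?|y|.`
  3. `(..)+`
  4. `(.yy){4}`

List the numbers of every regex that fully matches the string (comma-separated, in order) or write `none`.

1 → match
2 → no match
3 → match
4 → no match — must end with "yy"

1, 3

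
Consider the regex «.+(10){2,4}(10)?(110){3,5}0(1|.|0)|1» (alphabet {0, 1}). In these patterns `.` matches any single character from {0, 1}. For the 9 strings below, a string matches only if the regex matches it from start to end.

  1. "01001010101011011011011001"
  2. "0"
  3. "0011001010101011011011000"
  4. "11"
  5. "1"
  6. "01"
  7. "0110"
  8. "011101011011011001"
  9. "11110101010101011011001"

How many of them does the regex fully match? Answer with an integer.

1 → match
2 → no match
3 → match
4 → no match
5 → match
6 → no match
7 → no match
8 → match
9 → no match
Total matched: 4

4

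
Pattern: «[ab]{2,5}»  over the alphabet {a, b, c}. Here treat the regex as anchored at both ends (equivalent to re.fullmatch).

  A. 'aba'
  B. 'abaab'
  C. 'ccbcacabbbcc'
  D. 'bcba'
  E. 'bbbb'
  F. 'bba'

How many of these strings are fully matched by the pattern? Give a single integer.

A. 'aba' → match
B. 'abaab' → match
C. 'ccbcacabbbcc' → no match
D. 'bcba' → no match
E. 'bbbb' → match
F. 'bba' → match
Total matched: 4

4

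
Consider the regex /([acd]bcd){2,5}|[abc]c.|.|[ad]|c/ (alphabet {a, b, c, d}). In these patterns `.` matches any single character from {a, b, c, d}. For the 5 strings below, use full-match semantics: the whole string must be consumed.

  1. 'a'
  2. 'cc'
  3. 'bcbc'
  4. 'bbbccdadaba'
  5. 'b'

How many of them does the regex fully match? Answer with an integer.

2

1 → match
2 → no match
3 → no match
4 → no match
5 → match
Total matched: 2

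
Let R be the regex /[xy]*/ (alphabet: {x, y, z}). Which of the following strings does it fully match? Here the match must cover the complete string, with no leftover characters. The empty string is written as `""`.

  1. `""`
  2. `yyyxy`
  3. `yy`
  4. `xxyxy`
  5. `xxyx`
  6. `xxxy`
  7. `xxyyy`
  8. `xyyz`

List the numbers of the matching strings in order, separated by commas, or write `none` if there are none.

1. `""` → match
2. `yyyxy` → match
3. `yy` → match
4. `xxyxy` → match
5. `xxyx` → match
6. `xxxy` → match
7. `xxyyy` → match
8. `xyyz` → no match

1, 2, 3, 4, 5, 6, 7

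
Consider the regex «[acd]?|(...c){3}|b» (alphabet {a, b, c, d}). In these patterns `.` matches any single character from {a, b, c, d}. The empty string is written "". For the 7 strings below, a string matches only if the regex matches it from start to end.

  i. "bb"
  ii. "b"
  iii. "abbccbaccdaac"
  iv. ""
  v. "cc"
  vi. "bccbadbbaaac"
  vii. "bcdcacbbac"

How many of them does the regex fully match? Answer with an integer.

i → no match
ii → match
iii → no match
iv → match
v → no match
vi → no match
vii → no match
Total matched: 2

2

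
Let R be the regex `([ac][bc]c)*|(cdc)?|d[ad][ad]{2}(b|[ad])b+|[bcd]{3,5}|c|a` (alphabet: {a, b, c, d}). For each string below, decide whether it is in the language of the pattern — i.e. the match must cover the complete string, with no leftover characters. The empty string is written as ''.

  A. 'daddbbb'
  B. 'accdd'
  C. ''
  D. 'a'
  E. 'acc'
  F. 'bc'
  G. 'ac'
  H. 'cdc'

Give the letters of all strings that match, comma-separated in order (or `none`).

A → match
B → no match
C → match
D → match
E → match
F → no match
G → no match
H → match

A, C, D, E, H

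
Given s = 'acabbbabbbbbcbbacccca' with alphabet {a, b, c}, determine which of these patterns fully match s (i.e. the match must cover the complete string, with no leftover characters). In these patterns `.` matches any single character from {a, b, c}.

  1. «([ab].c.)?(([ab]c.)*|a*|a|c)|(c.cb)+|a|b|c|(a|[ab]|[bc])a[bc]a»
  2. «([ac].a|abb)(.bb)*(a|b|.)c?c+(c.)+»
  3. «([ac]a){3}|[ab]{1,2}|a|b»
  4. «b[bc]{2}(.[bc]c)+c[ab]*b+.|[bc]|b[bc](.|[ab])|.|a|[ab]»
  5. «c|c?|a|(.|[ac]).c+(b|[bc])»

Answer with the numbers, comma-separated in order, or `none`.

2

1 → no match
2 → match
3 → no match
4 → no match
5 → no match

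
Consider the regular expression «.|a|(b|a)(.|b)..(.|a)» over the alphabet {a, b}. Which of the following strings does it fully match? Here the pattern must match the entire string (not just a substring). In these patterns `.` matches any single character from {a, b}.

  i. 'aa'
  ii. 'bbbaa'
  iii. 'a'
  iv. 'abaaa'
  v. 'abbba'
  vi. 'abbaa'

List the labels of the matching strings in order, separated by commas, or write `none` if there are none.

ii, iii, iv, v, vi

i → no match
ii → match
iii → match
iv → match
v → match
vi → match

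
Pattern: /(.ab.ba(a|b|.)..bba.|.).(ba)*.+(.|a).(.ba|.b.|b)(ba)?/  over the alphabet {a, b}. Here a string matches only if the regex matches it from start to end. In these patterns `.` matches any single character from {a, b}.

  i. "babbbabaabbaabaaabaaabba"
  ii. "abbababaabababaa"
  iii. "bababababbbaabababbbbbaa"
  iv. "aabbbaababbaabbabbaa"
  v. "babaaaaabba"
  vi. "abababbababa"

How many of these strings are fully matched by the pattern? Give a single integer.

3

i → match
ii → no match
iii → no match
iv → no match
v → match
vi → match
Total matched: 3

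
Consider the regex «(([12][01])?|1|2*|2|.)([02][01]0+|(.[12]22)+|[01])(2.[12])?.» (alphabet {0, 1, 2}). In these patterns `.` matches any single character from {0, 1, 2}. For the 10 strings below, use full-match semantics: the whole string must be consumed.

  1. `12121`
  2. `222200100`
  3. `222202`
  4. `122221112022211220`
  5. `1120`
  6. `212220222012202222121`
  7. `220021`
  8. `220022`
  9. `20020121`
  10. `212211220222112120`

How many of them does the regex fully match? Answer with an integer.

1. `12121` → match
2. `222200100` → no match
3. `222202` → match
4 → no match
5. `1120` → no match
6 → match
7. `220021` → no match
8. `220022` → no match
9. `20020121` → no match
10 → no match
Total matched: 3

3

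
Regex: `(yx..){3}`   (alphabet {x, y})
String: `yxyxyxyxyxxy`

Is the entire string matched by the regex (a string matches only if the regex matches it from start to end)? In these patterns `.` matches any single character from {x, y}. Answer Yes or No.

Yes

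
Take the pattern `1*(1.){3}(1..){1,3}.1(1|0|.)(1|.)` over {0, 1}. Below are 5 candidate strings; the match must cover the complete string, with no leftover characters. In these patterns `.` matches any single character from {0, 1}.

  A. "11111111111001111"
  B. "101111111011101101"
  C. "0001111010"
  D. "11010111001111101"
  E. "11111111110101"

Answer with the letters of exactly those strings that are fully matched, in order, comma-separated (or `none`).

A → match
B → no match
C → no match
D → match
E → match

A, D, E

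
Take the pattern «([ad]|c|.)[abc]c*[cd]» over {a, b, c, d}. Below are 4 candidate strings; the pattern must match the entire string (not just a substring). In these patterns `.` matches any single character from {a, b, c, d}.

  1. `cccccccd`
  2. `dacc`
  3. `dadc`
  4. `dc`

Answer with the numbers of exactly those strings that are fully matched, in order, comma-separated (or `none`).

1, 2

1 → match
2 → match
3 → no match
4 → no match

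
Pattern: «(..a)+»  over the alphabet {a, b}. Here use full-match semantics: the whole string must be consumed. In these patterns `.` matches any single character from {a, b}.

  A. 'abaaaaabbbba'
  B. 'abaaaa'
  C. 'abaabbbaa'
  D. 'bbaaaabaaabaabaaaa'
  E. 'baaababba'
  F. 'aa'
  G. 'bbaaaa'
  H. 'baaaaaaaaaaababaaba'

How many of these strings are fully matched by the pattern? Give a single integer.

4

A → no match
B → match
C → no match
D → match
E → match
F → no match
G → match
H → no match
Total matched: 4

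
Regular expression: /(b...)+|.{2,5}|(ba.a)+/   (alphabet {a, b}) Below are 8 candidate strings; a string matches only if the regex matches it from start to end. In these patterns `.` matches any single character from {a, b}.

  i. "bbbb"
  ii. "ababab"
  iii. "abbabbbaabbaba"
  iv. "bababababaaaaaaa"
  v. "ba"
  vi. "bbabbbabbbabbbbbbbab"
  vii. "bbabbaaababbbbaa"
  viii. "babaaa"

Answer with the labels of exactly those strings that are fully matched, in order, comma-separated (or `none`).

i, v, vi, vii

i → match
ii → no match
iii → no match
iv → no match
v → match
vi → match
vii → match
viii → no match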